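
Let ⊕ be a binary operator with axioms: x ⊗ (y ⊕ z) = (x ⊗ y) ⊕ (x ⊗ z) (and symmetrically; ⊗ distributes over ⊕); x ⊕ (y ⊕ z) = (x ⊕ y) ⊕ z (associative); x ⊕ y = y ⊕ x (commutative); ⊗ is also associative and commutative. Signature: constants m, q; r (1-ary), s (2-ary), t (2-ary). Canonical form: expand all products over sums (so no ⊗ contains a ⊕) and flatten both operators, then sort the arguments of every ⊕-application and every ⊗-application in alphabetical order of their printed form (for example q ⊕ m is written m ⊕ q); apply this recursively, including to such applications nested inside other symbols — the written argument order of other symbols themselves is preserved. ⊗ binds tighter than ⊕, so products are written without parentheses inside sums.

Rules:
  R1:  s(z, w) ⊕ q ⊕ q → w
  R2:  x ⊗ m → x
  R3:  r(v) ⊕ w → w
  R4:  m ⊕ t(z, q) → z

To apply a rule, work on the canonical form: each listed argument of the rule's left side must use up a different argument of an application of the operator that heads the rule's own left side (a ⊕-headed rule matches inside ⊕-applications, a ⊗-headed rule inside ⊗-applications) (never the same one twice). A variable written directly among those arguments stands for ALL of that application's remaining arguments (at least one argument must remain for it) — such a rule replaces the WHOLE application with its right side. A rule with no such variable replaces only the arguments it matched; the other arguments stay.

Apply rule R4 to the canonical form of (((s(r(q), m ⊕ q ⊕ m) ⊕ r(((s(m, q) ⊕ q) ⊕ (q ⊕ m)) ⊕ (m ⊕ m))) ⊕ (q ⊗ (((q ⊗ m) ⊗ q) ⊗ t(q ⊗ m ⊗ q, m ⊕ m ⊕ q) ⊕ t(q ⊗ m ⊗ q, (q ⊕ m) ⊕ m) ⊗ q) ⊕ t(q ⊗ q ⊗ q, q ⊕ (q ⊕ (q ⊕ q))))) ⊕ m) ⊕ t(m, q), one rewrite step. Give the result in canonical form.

Canonical form:  m ⊕ m ⊗ q ⊗ q ⊗ q ⊗ t(m ⊗ q ⊗ q, m ⊕ m ⊕ q) ⊕ q ⊗ q ⊗ t(m ⊗ q ⊗ q, m ⊕ m ⊕ q) ⊕ r(m ⊕ m ⊕ m ⊕ q ⊕ q ⊕ s(m, q)) ⊕ s(r(q), m ⊕ m ⊕ q) ⊕ t(m, q) ⊕ t(q ⊗ q ⊗ q, q ⊕ q ⊕ q ⊕ q)
R4 matches:  uses m, t(m, q);  z := m
New term:  m ⊕ m ⊗ q ⊗ q ⊗ q ⊗ t(m ⊗ q ⊗ q, m ⊕ m ⊕ q) ⊕ q ⊗ q ⊗ t(m ⊗ q ⊗ q, m ⊕ m ⊕ q) ⊕ r(m ⊕ m ⊕ m ⊕ q ⊕ q ⊕ s(m, q)) ⊕ s(r(q), m ⊕ m ⊕ q) ⊕ t(q ⊗ q ⊗ q, q ⊕ q ⊕ q ⊕ q)

Answer: m ⊕ m ⊗ q ⊗ q ⊗ q ⊗ t(m ⊗ q ⊗ q, m ⊕ m ⊕ q) ⊕ q ⊗ q ⊗ t(m ⊗ q ⊗ q, m ⊕ m ⊕ q) ⊕ r(m ⊕ m ⊕ m ⊕ q ⊕ q ⊕ s(m, q)) ⊕ s(r(q), m ⊕ m ⊕ q) ⊕ t(q ⊗ q ⊗ q, q ⊕ q ⊕ q ⊕ q)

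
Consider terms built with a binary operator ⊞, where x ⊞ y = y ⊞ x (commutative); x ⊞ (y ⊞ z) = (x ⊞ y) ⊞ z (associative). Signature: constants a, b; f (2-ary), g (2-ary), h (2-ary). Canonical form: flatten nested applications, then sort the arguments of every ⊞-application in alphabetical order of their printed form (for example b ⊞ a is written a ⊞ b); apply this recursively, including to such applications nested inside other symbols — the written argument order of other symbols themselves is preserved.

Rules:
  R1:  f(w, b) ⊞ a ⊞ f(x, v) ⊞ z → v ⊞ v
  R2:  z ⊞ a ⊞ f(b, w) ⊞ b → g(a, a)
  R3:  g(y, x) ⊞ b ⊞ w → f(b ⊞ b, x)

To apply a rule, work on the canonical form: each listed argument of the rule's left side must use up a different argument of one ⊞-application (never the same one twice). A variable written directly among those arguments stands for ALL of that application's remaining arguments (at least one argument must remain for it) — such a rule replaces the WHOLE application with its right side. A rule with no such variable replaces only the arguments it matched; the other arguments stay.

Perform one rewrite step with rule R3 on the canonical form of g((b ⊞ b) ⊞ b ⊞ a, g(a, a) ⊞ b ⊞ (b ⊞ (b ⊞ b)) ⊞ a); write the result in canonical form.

Answer: g(a ⊞ b ⊞ b ⊞ b, f(b ⊞ b, a))

Derivation:
Canonical form:  g(a ⊞ b ⊞ b ⊞ b, a ⊞ b ⊞ b ⊞ b ⊞ b ⊞ g(a, a))
Apply R3:  consuming b, g(a, a);  w := a ⊞ b ⊞ b ⊞ b, x := a, y := a
Every leftover argument binds to the variable; the entire application is replaced.
Giving:  g(a ⊞ b ⊞ b ⊞ b, f(b ⊞ b, a))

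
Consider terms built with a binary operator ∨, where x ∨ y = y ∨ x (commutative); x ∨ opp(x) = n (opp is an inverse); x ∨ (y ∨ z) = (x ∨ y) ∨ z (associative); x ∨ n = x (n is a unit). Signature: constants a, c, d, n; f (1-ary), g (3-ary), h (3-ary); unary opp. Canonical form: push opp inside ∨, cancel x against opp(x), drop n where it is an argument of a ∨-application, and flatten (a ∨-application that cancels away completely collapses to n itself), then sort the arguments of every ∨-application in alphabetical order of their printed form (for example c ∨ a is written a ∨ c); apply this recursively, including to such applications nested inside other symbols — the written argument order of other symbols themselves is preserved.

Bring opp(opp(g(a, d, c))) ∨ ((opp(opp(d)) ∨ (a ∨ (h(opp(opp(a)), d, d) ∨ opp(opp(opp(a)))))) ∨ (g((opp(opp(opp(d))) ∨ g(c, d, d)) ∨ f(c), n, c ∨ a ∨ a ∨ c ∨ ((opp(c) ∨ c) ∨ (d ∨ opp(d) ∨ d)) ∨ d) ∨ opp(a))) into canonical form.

Answer: d ∨ g(a, d, c) ∨ g(f(c) ∨ g(c, d, d) ∨ opp(d), n, a ∨ a ∨ c ∨ c ∨ d ∨ d) ∨ h(a, d, d) ∨ opp(a)

Derivation:
Push opp inside:  distribute opp over ∨ and collapse double opp
Collect terms:  g(a, d, c) ∨ d ∨ opp(a) ∨ h(a, d, d) ∨ g(f(c) ∨ g(c, d, d) ∨ opp(d), n, a ∨ a ∨ c ∨ c ∨ d ∨ d)
Order the arguments:  d ∨ g(a, d, c) ∨ g(f(c) ∨ g(c, d, d) ∨ opp(d), n, a ∨ a ∨ c ∨ c ∨ d ∨ d) ∨ h(a, d, d) ∨ opp(a)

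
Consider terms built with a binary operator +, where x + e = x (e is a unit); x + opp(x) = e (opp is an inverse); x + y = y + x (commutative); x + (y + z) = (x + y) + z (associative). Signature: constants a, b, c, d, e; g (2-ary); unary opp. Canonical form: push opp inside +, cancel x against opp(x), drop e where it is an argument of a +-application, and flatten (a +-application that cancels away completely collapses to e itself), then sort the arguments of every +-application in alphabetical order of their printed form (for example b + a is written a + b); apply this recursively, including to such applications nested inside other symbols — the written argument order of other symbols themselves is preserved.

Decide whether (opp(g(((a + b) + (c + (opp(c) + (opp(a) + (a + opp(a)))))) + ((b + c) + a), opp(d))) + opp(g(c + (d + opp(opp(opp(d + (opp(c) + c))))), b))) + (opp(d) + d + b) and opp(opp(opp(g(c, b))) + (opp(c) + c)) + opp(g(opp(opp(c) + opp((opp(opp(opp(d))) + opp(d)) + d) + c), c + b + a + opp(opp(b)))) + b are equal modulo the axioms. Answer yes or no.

Answer: no — b + opp(g(a + b + b + c, opp(d))) + opp(g(c, b)) vs b + opp(g(c, b)) + opp(g(opp(d), a + b + b + c))

Derivation:
Left:  (opp(g(((a + b) + (c + (opp(c) + (opp(a) + (a + opp(a)))))) + ((b + c) + a), opp(d))) + opp(g(c + (d + opp(opp(opp(d + (opp(c) + c))))), b))) + (opp(d) + d + b)
  Push opp inside:  distribute opp over + and collapse double opp
  Cancel inverse pairs:  d cancels
  Collect terms:  opp(g(a + b + b + c, opp(d))) + opp(g(c, b)) + b
  Order the arguments:  b + opp(g(a + b + b + c, opp(d))) + opp(g(c, b))
Right:  opp(opp(opp(g(c, b))) + (opp(c) + c)) + opp(g(opp(opp(c) + opp((opp(opp(opp(d))) + opp(d)) + d) + c), c + b + a + opp(opp(b)))) + b
  Push opp inside:  distribute opp over + and collapse double opp
  Cancel inverse pairs:  c cancels
  Combine occurrences:  opp(g(c, b)) + opp(g(opp(d), a + b + b + c)) + b
  Sort arguments:  b + opp(g(c, b)) + opp(g(opp(d), a + b + b + c))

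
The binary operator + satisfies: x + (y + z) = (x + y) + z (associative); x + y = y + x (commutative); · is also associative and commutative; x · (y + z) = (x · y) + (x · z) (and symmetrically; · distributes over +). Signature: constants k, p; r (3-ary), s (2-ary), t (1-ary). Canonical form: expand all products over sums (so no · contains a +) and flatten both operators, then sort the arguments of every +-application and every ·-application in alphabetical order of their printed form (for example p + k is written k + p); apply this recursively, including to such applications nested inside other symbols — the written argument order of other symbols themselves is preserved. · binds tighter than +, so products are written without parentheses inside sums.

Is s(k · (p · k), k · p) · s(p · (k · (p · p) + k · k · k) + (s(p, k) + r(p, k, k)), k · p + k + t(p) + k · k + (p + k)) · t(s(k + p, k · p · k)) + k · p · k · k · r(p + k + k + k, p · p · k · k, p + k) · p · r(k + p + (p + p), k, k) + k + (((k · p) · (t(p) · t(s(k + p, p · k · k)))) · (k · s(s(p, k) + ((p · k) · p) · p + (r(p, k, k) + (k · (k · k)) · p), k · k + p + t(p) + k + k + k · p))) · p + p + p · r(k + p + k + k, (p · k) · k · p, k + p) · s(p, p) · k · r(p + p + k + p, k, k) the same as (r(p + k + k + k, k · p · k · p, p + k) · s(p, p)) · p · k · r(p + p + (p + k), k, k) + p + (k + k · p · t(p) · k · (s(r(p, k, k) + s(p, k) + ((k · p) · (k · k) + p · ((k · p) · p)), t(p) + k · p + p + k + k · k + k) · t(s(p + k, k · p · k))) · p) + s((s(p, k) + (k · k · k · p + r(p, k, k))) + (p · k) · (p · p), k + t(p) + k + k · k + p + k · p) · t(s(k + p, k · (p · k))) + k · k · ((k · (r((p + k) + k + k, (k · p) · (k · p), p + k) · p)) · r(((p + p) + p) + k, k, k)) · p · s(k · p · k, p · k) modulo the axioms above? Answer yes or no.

Answer: no — k + k · k · k · p · p · r(k + k + k + p, k · k · p · p, k + p) · r(k + p + p + p, k, k) + k · k · p · p · s(k · k · k · p + k · p · p · p + r(p, k, k) + s(p, k), k + k + k · k + k · p + p + t(p)) · t(p) · t(s(k + p, k · k · p)) + k · p · r(k + k + k + p, k · k · p · p, k + p) · r(k + p + p + p, k, k) · s(p, p) + p + s(k · k · k · p + k · p · p · p + r(p, k, k) + s(p, k), k + k + k · k + k · p + p + t(p)) · s(k · k · p, k · p) · t(s(k + p, k · k · p)) vs k + k · k · k · p · p · r(k + k + k + p, k · k · p · p, k + p) · r(k + p + p + p, k, k) · s(k · k · p, k · p) + k · k · p · p · s(k · k · k · p + k · p · p · p + r(p, k, k) + s(p, k), k + k + k · k + k · p + p + t(p)) · t(p) · t(s(k + p, k · k · p)) + k · p · r(k + k + k + p, k · k · p · p, k + p) · r(k + p + p + p, k, k) · s(p, p) + p + s(k · k · k · p + k · p · p · p + r(p, k, k) + s(p, k), k + k + k · k + k · p + p + t(p)) · t(s(k + p, k · k · p))

Derivation:
Left:  s(k · (p · k), k · p) · s(p · (k · (p · p) + k · k · k) + (s(p, k) + r(p, k, k)), k · p + k + t(p) + k · k + (p + k)) · t(s(k + p, k · p · k)) + k · p · k · k · r(p + k + k + k, p · p · k · k, p + k) · p · r(k + p + (p + p), k, k) + k + (((k · p) · (t(p) · t(s(k + p, p · k · k)))) · (k · s(s(p, k) + ((p · k) · p) · p + (r(p, k, k) + (k · (k · k)) · p), k · k + p + t(p) + k + k + k · p))) · p + p + p · r(k + p + k + k, (p · k) · k · p, k + p) · s(p, p) · k · r(p + p + k + p, k, k)
  Distribute:  s(k · k · k · p + k · p · p · p + r(p, k, k) + s(p, k), k + k + k · k + k · p + p + t(p)) · s(k · k · p, k · p) · t(s(k + p, k · k · p)) + k · k · k · p · p · r(k + k + k + p, k · k · p · p, k + p) · r(k + p + p + p, k, k) + k + k · k · p · p · s(k · k · k · p + k · p · p · p + r(p, k, k) + s(p, k), k + k + k · k + k · p + p + t(p)) · t(p) · t(s(k + p, k · k · p)) + p + k · p · r(k + k + k + p, k · k · p · p, k + p) · r(k + p + p + p, k, k) · s(p, p)
  Sort:  k + k · k · k · p · p · r(k + k + k + p, k · k · p · p, k + p) · r(k + p + p + p, k, k) + k · k · p · p · s(k · k · k · p + k · p · p · p + r(p, k, k) + s(p, k), k + k + k · k + k · p + p + t(p)) · t(p) · t(s(k + p, k · k · p)) + k · p · r(k + k + k + p, k · k · p · p, k + p) · r(k + p + p + p, k, k) · s(p, p) + p + s(k · k · k · p + k · p · p · p + r(p, k, k) + s(p, k), k + k + k · k + k · p + p + t(p)) · s(k · k · p, k · p) · t(s(k + p, k · k · p))
Right:  (r(p + k + k + k, k · p · k · p, p + k) · s(p, p)) · p · k · r(p + p + (p + k), k, k) + p + (k + k · p · t(p) · k · (s(r(p, k, k) + s(p, k) + ((k · p) · (k · k) + p · ((k · p) · p)), t(p) + k · p + p + k + k · k + k) · t(s(p + k, k · p · k))) · p) + s((s(p, k) + (k · k · k · p + r(p, k, k))) + (p · k) · (p · p), k + t(p) + k + k · k + p + k · p) · t(s(k + p, k · (p · k))) + k · k · ((k · (r((p + k) + k + k, (k · p) · (k · p), p + k) · p)) · r(((p + p) + p) + k, k, k)) · p · s(k · p · k, p · k)
  Un-nest:  k · p · r(k + k + k + p, k · k · p · p, k + p) · r(k + p + p + p, k, k) · s(p, p) + p + k + k · k · p · p · s(k · k · k · p + k · p · p · p + r(p, k, k) + s(p, k), k + k + k · k + k · p + p + t(p)) · t(p) · t(s(k + p, k · k · p)) + s(k · k · k · p + k · p · p · p + r(p, k, k) + s(p, k), k + k + k · k + k · p + p + t(p)) · t(s(k + p, k · k · p)) + k · k · k · p · p · r(k + k + k + p, k · k · p · p, k + p) · r(k + p + p + p, k, k) · s(k · k · p, k · p)
  Sort arguments:  k + k · k · k · p · p · r(k + k + k + p, k · k · p · p, k + p) · r(k + p + p + p, k, k) · s(k · k · p, k · p) + k · k · p · p · s(k · k · k · p + k · p · p · p + r(p, k, k) + s(p, k), k + k + k · k + k · p + p + t(p)) · t(p) · t(s(k + p, k · k · p)) + k · p · r(k + k + k + p, k · k · p · p, k + p) · r(k + p + p + p, k, k) · s(p, p) + p + s(k · k · k · p + k · p · p · p + r(p, k, k) + s(p, k), k + k + k · k + k · p + p + t(p)) · t(s(k + p, k · k · p))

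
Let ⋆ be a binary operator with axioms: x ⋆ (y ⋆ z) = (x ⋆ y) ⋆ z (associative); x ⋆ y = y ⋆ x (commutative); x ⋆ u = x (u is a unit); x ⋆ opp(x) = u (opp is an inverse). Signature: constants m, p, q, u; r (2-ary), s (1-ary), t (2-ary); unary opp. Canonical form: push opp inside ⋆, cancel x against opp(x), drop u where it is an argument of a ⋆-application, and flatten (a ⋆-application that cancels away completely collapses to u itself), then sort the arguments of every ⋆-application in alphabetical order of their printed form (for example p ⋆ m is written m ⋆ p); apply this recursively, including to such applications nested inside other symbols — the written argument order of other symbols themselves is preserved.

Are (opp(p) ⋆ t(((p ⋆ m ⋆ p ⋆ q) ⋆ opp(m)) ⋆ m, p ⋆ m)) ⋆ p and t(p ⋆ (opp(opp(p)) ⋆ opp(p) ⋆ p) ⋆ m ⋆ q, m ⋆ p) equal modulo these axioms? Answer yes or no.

Answer: yes — both canonical forms are t(m ⋆ p ⋆ p ⋆ q, m ⋆ p)

Derivation:
Left:  (opp(p) ⋆ t(((p ⋆ m ⋆ p ⋆ q) ⋆ opp(m)) ⋆ m, p ⋆ m)) ⋆ p
  Cancel inverse pairs:  p cancels
  Collect terms:  t(m ⋆ p ⋆ p ⋆ q, m ⋆ p)
Right:  t(p ⋆ (opp(opp(p)) ⋆ opp(p) ⋆ p) ⋆ m ⋆ q, m ⋆ p)
  Descend into:  p ⋆ (opp(opp(p)) ⋆ opp(p) ⋆ p) ⋆ m ⋆ q
  Push opp inside:  distribute opp over ⋆ and collapse double opp
  Collect:  p ⋆ p ⋆ m ⋆ q
  Order the arguments:  m ⋆ p ⋆ p ⋆ q
  Rebuild:  t(m ⋆ p ⋆ p ⋆ q, m ⋆ p)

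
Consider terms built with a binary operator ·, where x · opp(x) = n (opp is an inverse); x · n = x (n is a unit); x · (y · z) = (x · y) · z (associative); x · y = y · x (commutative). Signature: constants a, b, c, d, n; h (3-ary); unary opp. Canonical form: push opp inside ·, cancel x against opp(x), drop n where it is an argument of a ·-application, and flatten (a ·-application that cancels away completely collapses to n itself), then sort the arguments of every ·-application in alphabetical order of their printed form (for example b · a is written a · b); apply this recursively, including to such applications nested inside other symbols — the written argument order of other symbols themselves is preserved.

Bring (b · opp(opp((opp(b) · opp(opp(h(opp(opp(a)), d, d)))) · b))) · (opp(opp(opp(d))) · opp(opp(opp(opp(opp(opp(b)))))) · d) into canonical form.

Answer: b · b · h(a, d, d)

Derivation:
Push opp inside:  distribute opp over · and collapse double opp
Cancel:  d cancels
Collect:  b · b · h(a, d, d)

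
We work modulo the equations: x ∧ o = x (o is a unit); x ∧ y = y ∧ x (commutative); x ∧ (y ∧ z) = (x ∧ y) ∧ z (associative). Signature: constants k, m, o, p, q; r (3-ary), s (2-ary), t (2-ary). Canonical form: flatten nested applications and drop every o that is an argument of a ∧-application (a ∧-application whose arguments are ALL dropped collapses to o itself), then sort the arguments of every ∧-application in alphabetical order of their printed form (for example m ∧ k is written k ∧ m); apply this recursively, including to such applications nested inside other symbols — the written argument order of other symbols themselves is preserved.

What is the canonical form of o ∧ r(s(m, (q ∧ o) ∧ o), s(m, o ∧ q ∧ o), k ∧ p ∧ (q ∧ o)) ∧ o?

Canonicalize subterm:  r(s(m, (q ∧ o) ∧ o), s(m, o ∧ q ∧ o), k ∧ p ∧ (q ∧ o))  →  r(s(m, q), s(m, q), k ∧ p ∧ q)
Drop the unit:  drop o (×2)
Sort:  r(s(m, q), s(m, q), k ∧ p ∧ q)

Answer: r(s(m, q), s(m, q), k ∧ p ∧ q)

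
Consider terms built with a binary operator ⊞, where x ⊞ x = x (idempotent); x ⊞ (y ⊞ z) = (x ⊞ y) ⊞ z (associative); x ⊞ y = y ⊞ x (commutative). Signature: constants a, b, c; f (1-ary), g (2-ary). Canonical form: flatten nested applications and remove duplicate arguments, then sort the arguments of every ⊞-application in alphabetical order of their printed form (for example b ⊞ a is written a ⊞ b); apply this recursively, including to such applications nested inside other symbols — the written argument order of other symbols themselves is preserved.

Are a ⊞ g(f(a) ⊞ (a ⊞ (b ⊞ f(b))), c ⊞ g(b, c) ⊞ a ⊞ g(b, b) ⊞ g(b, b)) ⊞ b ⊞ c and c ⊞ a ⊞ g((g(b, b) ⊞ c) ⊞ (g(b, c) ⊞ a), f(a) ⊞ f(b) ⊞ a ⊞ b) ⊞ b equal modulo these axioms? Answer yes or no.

Answer: no — a ⊞ b ⊞ c ⊞ g(a ⊞ b ⊞ f(a) ⊞ f(b), a ⊞ c ⊞ g(b, b) ⊞ g(b, c)) vs a ⊞ b ⊞ c ⊞ g(a ⊞ c ⊞ g(b, b) ⊞ g(b, c), a ⊞ b ⊞ f(a) ⊞ f(b))

Derivation:
Left:  a ⊞ g(f(a) ⊞ (a ⊞ (b ⊞ f(b))), c ⊞ g(b, c) ⊞ a ⊞ g(b, b) ⊞ g(b, b)) ⊞ b ⊞ c
  Simplify inside:  g(f(a) ⊞ (a ⊞ (b ⊞ f(b))), c ⊞ g(b, c) ⊞ a ⊞ g(b, b) ⊞ g(b, b))  →  g(a ⊞ b ⊞ f(a) ⊞ f(b), a ⊞ c ⊞ g(b, b) ⊞ g(b, c))
  Sort arguments:  a ⊞ b ⊞ c ⊞ g(a ⊞ b ⊞ f(a) ⊞ f(b), a ⊞ c ⊞ g(b, b) ⊞ g(b, c))
Right:  c ⊞ a ⊞ g((g(b, b) ⊞ c) ⊞ (g(b, c) ⊞ a), f(a) ⊞ f(b) ⊞ a ⊞ b) ⊞ b
  Inside:  g((g(b, b) ⊞ c) ⊞ (g(b, c) ⊞ a), f(a) ⊞ f(b) ⊞ a ⊞ b)  →  g(a ⊞ c ⊞ g(b, b) ⊞ g(b, c), a ⊞ b ⊞ f(a) ⊞ f(b))
  Order the arguments:  a ⊞ b ⊞ c ⊞ g(a ⊞ c ⊞ g(b, b) ⊞ g(b, c), a ⊞ b ⊞ f(a) ⊞ f(b))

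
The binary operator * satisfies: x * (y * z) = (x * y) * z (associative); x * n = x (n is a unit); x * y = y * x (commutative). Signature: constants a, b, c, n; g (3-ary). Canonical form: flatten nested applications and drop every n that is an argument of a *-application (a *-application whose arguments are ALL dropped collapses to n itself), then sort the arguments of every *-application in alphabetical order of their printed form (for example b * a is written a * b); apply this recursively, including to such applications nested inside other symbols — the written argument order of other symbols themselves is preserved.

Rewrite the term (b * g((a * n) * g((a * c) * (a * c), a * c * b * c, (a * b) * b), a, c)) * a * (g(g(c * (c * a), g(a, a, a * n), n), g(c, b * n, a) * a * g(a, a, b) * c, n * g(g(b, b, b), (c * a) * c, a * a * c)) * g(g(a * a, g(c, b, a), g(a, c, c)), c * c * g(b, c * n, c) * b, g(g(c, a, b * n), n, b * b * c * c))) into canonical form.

Merge nested applications:  b * g((a * n) * g((a * c) * (a * c), a * c * b * c, (a * b) * b), a, c) * a * g(g(c * (c * a), g(a, a, a * n), n), g(c, b * n, a) * a * g(a, a, b) * c, n * g(g(b, b, b), (c * a) * c, a * a * c)) * g(g(a * a, g(c, b, a), g(a, c, c)), c * c * g(b, c * n, c) * b, g(g(c, a, b * n), n, b * b * c * c))
Inside:  g((a * n) * g((a * c) * (a * c), a * c * b * c, (a * b) * b), a, c)  →  g(a * g(a * a * c * c, a * b * c * c, a * b * b), a, c)
Simplify inside:  g(g(c * (c * a), g(a, a, a * n), n), g(c, b * n, a) * a * g(a, a, b) * c, n * g(g(b, b, b), (c * a) * c, a * a * c))  →  g(g(a * c * c, g(a, a, a), n), a * c * g(a, a, b) * g(c, b, a), g(g(b, b, b), a * c * c, a * a * c))
Simplify inside:  g(g(a * a, g(c, b, a), g(a, c, c)), c * c * g(b, c * n, c) * b, g(g(c, a, b * n), n, b * b * c * c))  →  g(g(a * a, g(c, b, a), g(a, c, c)), b * c * c * g(b, c, c), g(g(c, a, b), n, b * b * c * c))
Sort:  a * b * g(a * g(a * a * c * c, a * b * c * c, a * b * b), a, c) * g(g(a * a, g(c, b, a), g(a, c, c)), b * c * c * g(b, c, c), g(g(c, a, b), n, b * b * c * c)) * g(g(a * c * c, g(a, a, a), n), a * c * g(a, a, b) * g(c, b, a), g(g(b, b, b), a * c * c, a * a * c))

Answer: a * b * g(a * g(a * a * c * c, a * b * c * c, a * b * b), a, c) * g(g(a * a, g(c, b, a), g(a, c, c)), b * c * c * g(b, c, c), g(g(c, a, b), n, b * b * c * c)) * g(g(a * c * c, g(a, a, a), n), a * c * g(a, a, b) * g(c, b, a), g(g(b, b, b), a * c * c, a * a * c))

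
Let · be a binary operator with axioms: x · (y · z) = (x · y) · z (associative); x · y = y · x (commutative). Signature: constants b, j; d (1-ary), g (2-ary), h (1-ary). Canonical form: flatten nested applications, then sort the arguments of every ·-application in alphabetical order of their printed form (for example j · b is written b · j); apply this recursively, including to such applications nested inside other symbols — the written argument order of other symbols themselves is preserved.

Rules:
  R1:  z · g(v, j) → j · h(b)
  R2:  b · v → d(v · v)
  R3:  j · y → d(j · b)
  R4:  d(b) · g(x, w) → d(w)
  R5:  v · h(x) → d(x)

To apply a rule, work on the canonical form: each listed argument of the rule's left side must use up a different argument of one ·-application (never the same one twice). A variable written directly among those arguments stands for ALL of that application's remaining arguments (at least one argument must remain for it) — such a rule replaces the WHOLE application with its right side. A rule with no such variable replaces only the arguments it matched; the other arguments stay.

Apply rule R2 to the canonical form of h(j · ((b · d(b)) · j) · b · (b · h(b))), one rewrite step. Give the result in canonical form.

Answer: h(d(b · b · b · b · d(b) · d(b) · h(b) · h(b) · j · j · j · j))

Derivation:
Canonical form:  h(b · b · b · d(b) · h(b) · j · j)
R2 matches:  uses b;  v := b · b · d(b) · h(b) · j · j
The extension variable absorbs all remaining arguments, so the whole application is rewritten.
New term:  h(d(b · b · b · b · d(b) · d(b) · h(b) · h(b) · j · j · j · j))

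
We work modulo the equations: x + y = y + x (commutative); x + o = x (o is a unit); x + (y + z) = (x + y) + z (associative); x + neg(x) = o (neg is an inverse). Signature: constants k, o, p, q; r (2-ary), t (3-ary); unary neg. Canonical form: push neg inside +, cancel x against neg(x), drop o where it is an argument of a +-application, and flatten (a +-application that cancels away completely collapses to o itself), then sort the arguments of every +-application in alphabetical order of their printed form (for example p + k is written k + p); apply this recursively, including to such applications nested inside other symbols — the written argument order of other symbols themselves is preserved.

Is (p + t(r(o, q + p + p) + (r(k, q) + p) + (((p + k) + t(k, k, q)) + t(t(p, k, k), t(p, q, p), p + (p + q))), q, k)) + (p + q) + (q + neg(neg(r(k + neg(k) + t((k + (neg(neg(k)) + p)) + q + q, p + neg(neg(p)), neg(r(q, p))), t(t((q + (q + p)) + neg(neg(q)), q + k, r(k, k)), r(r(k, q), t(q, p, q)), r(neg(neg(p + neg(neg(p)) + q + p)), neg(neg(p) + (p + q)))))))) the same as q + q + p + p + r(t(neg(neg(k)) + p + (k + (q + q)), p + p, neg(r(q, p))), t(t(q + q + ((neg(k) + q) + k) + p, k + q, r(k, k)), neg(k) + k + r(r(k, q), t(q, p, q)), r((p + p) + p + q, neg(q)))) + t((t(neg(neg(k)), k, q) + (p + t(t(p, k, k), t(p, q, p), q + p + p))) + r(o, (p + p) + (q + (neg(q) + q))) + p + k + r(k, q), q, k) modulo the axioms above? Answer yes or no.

Left:  (p + t(r(o, q + p + p) + (r(k, q) + p) + (((p + k) + t(k, k, q)) + t(t(p, k, k), t(p, q, p), p + (p + q))), q, k)) + (p + q) + (q + neg(neg(r(k + neg(k) + t((k + (neg(neg(k)) + p)) + q + q, p + neg(neg(p)), neg(r(q, p))), t(t((q + (q + p)) + neg(neg(q)), q + k, r(k, k)), r(r(k, q), t(q, p, q)), r(neg(neg(p + neg(neg(p)) + q + p)), neg(neg(p) + (p + q))))))))
  Push neg inside:  distribute neg over + and collapse double neg
  Combine occurrences:  p + p + t(k + p + p + r(k, q) + r(o, p + p + q) + t(k, k, q) + t(t(p, k, k), t(p, q, p), p + p + q), q, k) + q + q + r(t(k + k + p + q + q, p + p, neg(r(q, p))), t(t(p + q + q + q, k + q, r(k, k)), r(r(k, q), t(q, p, q)), r(p + p + p + q, neg(q))))
  Sort:  p + p + q + q + r(t(k + k + p + q + q, p + p, neg(r(q, p))), t(t(p + q + q + q, k + q, r(k, k)), r(r(k, q), t(q, p, q)), r(p + p + p + q, neg(q)))) + t(k + p + p + r(k, q) + r(o, p + p + q) + t(k, k, q) + t(t(p, k, k), t(p, q, p), p + p + q), q, k)
Right:  q + q + p + p + r(t(neg(neg(k)) + p + (k + (q + q)), p + p, neg(r(q, p))), t(t(q + q + ((neg(k) + q) + k) + p, k + q, r(k, k)), neg(k) + k + r(r(k, q), t(q, p, q)), r((p + p) + p + q, neg(q)))) + t((t(neg(neg(k)), k, q) + (p + t(t(p, k, k), t(p, q, p), q + p + p))) + r(o, (p + p) + (q + (neg(q) + q))) + p + k + r(k, q), q, k)
  Push neg inside:  distribute neg over + and collapse double neg
  Collect terms:  q + q + p + p + r(t(k + k + p + q + q, p + p, neg(r(q, p))), t(t(p + q + q + q, k + q, r(k, k)), r(r(k, q), t(q, p, q)), r(p + p + p + q, neg(q)))) + t(k + p + p + r(k, q) + r(o, p + p + q) + t(k, k, q) + t(t(p, k, k), t(p, q, p), p + p + q), q, k)
  Sort arguments:  p + p + q + q + r(t(k + k + p + q + q, p + p, neg(r(q, p))), t(t(p + q + q + q, k + q, r(k, k)), r(r(k, q), t(q, p, q)), r(p + p + p + q, neg(q)))) + t(k + p + p + r(k, q) + r(o, p + p + q) + t(k, k, q) + t(t(p, k, k), t(p, q, p), p + p + q), q, k)

Answer: yes — both canonical forms are p + p + q + q + r(t(k + k + p + q + q, p + p, neg(r(q, p))), t(t(p + q + q + q, k + q, r(k, k)), r(r(k, q), t(q, p, q)), r(p + p + p + q, neg(q)))) + t(k + p + p + r(k, q) + r(o, p + p + q) + t(k, k, q) + t(t(p, k, k), t(p, q, p), p + p + q), q, k)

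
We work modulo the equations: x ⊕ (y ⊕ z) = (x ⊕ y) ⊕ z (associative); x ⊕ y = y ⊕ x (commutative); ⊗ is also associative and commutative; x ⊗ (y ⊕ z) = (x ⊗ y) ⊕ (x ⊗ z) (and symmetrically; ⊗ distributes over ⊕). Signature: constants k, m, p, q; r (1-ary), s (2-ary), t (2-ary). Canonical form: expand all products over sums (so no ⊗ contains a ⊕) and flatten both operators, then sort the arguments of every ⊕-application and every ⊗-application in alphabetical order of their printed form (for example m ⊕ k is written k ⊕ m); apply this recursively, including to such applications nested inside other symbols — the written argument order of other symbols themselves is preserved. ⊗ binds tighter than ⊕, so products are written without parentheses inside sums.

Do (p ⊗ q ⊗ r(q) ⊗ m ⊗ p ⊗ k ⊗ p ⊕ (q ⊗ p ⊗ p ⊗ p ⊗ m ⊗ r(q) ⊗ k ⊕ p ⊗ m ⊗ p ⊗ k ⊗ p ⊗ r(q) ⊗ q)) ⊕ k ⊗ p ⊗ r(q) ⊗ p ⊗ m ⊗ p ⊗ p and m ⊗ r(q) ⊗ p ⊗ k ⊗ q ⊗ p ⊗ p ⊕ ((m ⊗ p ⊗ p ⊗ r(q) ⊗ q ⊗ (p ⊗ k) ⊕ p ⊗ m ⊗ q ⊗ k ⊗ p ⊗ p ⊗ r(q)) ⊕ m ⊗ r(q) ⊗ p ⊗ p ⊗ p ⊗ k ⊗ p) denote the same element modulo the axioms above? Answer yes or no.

Answer: yes — both canonical forms are k ⊗ m ⊗ p ⊗ p ⊗ p ⊗ p ⊗ r(q) ⊕ k ⊗ m ⊗ p ⊗ p ⊗ p ⊗ q ⊗ r(q) ⊕ k ⊗ m ⊗ p ⊗ p ⊗ p ⊗ q ⊗ r(q) ⊕ k ⊗ m ⊗ p ⊗ p ⊗ p ⊗ q ⊗ r(q)

Derivation:
Left:  (p ⊗ q ⊗ r(q) ⊗ m ⊗ p ⊗ k ⊗ p ⊕ (q ⊗ p ⊗ p ⊗ p ⊗ m ⊗ r(q) ⊗ k ⊕ p ⊗ m ⊗ p ⊗ k ⊗ p ⊗ r(q) ⊗ q)) ⊕ k ⊗ p ⊗ r(q) ⊗ p ⊗ m ⊗ p ⊗ p
  Un-nest:  k ⊗ m ⊗ p ⊗ p ⊗ p ⊗ q ⊗ r(q) ⊕ k ⊗ m ⊗ p ⊗ p ⊗ p ⊗ q ⊗ r(q) ⊕ k ⊗ m ⊗ p ⊗ p ⊗ p ⊗ q ⊗ r(q) ⊕ k ⊗ m ⊗ p ⊗ p ⊗ p ⊗ p ⊗ r(q)
  Order the arguments:  k ⊗ m ⊗ p ⊗ p ⊗ p ⊗ p ⊗ r(q) ⊕ k ⊗ m ⊗ p ⊗ p ⊗ p ⊗ q ⊗ r(q) ⊕ k ⊗ m ⊗ p ⊗ p ⊗ p ⊗ q ⊗ r(q) ⊕ k ⊗ m ⊗ p ⊗ p ⊗ p ⊗ q ⊗ r(q)
Right:  m ⊗ r(q) ⊗ p ⊗ k ⊗ q ⊗ p ⊗ p ⊕ ((m ⊗ p ⊗ p ⊗ r(q) ⊗ q ⊗ (p ⊗ k) ⊕ p ⊗ m ⊗ q ⊗ k ⊗ p ⊗ p ⊗ r(q)) ⊕ m ⊗ r(q) ⊗ p ⊗ p ⊗ p ⊗ k ⊗ p)
  Un-nest:  k ⊗ m ⊗ p ⊗ p ⊗ p ⊗ q ⊗ r(q) ⊕ k ⊗ m ⊗ p ⊗ p ⊗ p ⊗ q ⊗ r(q) ⊕ k ⊗ m ⊗ p ⊗ p ⊗ p ⊗ q ⊗ r(q) ⊕ k ⊗ m ⊗ p ⊗ p ⊗ p ⊗ p ⊗ r(q)
  Sort:  k ⊗ m ⊗ p ⊗ p ⊗ p ⊗ p ⊗ r(q) ⊕ k ⊗ m ⊗ p ⊗ p ⊗ p ⊗ q ⊗ r(q) ⊕ k ⊗ m ⊗ p ⊗ p ⊗ p ⊗ q ⊗ r(q) ⊕ k ⊗ m ⊗ p ⊗ p ⊗ p ⊗ q ⊗ r(q)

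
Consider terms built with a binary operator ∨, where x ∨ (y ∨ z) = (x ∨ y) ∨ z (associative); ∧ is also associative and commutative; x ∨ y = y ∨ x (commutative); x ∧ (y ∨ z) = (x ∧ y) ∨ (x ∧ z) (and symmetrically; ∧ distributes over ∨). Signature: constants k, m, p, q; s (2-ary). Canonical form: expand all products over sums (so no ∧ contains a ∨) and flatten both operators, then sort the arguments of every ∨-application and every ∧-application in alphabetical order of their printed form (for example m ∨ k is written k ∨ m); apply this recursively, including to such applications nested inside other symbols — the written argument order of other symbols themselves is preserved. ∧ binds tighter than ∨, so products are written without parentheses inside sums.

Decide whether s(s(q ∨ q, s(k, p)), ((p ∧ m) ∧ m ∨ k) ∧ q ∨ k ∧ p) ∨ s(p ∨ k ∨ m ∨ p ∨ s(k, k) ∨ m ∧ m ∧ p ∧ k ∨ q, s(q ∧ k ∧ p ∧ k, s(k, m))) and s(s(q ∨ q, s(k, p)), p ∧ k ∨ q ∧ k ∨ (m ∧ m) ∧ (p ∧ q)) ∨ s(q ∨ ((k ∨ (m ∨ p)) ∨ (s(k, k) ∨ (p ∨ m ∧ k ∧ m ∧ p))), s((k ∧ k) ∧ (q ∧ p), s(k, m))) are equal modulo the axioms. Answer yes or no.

Answer: yes — both canonical forms are s(k ∨ k ∧ m ∧ m ∧ p ∨ m ∨ p ∨ p ∨ q ∨ s(k, k), s(k ∧ k ∧ p ∧ q, s(k, m))) ∨ s(s(q ∨ q, s(k, p)), k ∧ p ∨ k ∧ q ∨ m ∧ m ∧ p ∧ q)

Derivation:
Left:  s(s(q ∨ q, s(k, p)), ((p ∧ m) ∧ m ∨ k) ∧ q ∨ k ∧ p) ∨ s(p ∨ k ∨ m ∨ p ∨ s(k, k) ∨ m ∧ m ∧ p ∧ k ∨ q, s(q ∧ k ∧ p ∧ k, s(k, m)))
  Expand products over sums:  s(s(q ∨ q, s(k, p)), k ∧ p ∨ k ∧ q ∨ m ∧ m ∧ p ∧ q) ∨ s(k ∨ k ∧ m ∧ m ∧ p ∨ m ∨ p ∨ p ∨ q ∨ s(k, k), s(k ∧ k ∧ p ∧ q, s(k, m)))
  Order the arguments:  s(k ∨ k ∧ m ∧ m ∧ p ∨ m ∨ p ∨ p ∨ q ∨ s(k, k), s(k ∧ k ∧ p ∧ q, s(k, m))) ∨ s(s(q ∨ q, s(k, p)), k ∧ p ∨ k ∧ q ∨ m ∧ m ∧ p ∧ q)
Right:  s(s(q ∨ q, s(k, p)), p ∧ k ∨ q ∧ k ∨ (m ∧ m) ∧ (p ∧ q)) ∨ s(q ∨ ((k ∨ (m ∨ p)) ∨ (s(k, k) ∨ (p ∨ m ∧ k ∧ m ∧ p))), s((k ∧ k) ∧ (q ∧ p), s(k, m)))
  Merge nested applications:  s(s(q ∨ q, s(k, p)), k ∧ p ∨ k ∧ q ∨ m ∧ m ∧ p ∧ q) ∨ s(k ∨ k ∧ m ∧ m ∧ p ∨ m ∨ p ∨ p ∨ q ∨ s(k, k), s(k ∧ k ∧ p ∧ q, s(k, m)))
  Order the arguments:  s(k ∨ k ∧ m ∧ m ∧ p ∨ m ∨ p ∨ p ∨ q ∨ s(k, k), s(k ∧ k ∧ p ∧ q, s(k, m))) ∨ s(s(q ∨ q, s(k, p)), k ∧ p ∨ k ∧ q ∨ m ∧ m ∧ p ∧ q)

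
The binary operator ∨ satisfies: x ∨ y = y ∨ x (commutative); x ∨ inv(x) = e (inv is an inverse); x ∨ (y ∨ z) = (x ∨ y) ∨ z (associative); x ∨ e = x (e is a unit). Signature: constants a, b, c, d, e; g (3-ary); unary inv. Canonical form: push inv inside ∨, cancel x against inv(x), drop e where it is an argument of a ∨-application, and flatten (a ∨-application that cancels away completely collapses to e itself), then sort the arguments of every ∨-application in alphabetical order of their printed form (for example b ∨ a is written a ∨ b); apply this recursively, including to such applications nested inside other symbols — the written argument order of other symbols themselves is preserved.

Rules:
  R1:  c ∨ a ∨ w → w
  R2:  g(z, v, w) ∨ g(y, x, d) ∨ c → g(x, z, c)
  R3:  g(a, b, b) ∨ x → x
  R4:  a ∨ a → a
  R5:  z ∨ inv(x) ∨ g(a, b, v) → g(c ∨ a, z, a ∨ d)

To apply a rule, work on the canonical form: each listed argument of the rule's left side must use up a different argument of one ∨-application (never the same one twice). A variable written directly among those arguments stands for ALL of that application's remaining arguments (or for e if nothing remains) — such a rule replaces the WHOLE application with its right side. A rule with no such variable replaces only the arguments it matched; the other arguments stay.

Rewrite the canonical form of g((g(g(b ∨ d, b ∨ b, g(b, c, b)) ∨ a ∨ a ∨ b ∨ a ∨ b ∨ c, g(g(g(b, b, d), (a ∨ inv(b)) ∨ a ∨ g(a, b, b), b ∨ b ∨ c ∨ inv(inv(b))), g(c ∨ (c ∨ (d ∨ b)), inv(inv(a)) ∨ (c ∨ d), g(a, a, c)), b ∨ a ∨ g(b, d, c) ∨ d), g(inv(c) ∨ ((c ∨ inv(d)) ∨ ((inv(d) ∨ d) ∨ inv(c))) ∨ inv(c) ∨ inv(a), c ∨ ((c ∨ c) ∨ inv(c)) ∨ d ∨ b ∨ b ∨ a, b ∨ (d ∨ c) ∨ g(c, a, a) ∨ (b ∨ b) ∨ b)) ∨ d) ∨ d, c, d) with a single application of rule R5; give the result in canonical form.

Canonical form:  g(d ∨ d ∨ g(a ∨ a ∨ a ∨ b ∨ b ∨ c ∨ g(b ∨ d, b ∨ b, g(b, c, b)), g(g(g(b, b, d), a ∨ a ∨ g(a, b, b) ∨ inv(b), b ∨ b ∨ b ∨ c), g(b ∨ c ∨ c ∨ d, a ∨ c ∨ d, g(a, a, c)), a ∨ b ∨ d ∨ g(b, d, c)), g(inv(a) ∨ inv(c) ∨ inv(c) ∨ inv(d), a ∨ b ∨ b ∨ c ∨ c ∨ d, b ∨ b ∨ b ∨ b ∨ c ∨ d ∨ g(c, a, a))), c, d)
R5 matches:  uses g(a, b, b), inv(b);  v := b, x := b, z := a ∨ a
The extension variable absorbs all remaining arguments, so the whole application is rewritten.
Result:  g(d ∨ d ∨ g(a ∨ a ∨ a ∨ b ∨ b ∨ c ∨ g(b ∨ d, b ∨ b, g(b, c, b)), g(g(g(b, b, d), g(a ∨ c, a ∨ a, a ∨ d), b ∨ b ∨ b ∨ c), g(b ∨ c ∨ c ∨ d, a ∨ c ∨ d, g(a, a, c)), a ∨ b ∨ d ∨ g(b, d, c)), g(inv(a) ∨ inv(c) ∨ inv(c) ∨ inv(d), a ∨ b ∨ b ∨ c ∨ c ∨ d, b ∨ b ∨ b ∨ b ∨ c ∨ d ∨ g(c, a, a))), c, d)

Answer: g(d ∨ d ∨ g(a ∨ a ∨ a ∨ b ∨ b ∨ c ∨ g(b ∨ d, b ∨ b, g(b, c, b)), g(g(g(b, b, d), g(a ∨ c, a ∨ a, a ∨ d), b ∨ b ∨ b ∨ c), g(b ∨ c ∨ c ∨ d, a ∨ c ∨ d, g(a, a, c)), a ∨ b ∨ d ∨ g(b, d, c)), g(inv(a) ∨ inv(c) ∨ inv(c) ∨ inv(d), a ∨ b ∨ b ∨ c ∨ c ∨ d, b ∨ b ∨ b ∨ b ∨ c ∨ d ∨ g(c, a, a))), c, d)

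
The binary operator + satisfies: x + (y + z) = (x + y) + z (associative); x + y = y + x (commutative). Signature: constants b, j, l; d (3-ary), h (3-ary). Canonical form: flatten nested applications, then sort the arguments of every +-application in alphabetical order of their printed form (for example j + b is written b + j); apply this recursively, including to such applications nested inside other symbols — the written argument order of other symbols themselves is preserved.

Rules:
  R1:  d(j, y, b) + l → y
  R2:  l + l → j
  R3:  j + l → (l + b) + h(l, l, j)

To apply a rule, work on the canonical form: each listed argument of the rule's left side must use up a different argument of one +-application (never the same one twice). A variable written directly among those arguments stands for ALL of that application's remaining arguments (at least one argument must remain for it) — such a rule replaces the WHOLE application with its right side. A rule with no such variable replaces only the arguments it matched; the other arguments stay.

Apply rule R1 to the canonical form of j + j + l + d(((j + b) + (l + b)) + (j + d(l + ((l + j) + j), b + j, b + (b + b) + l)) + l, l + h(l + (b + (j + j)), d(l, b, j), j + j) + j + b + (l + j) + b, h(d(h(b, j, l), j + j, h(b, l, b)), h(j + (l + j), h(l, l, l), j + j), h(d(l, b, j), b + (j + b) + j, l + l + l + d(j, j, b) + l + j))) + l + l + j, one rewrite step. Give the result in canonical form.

Answer: d(b + b + d(j + j + l + l, b + j, b + b + b + l) + j + j + l + l, b + b + h(b + j + j + l, d(l, b, j), j + j) + j + j + l + l, h(d(h(b, j, l), j + j, h(b, l, b)), h(j + j + l, h(l, l, l), j + j), h(d(l, b, j), b + b + j + j, j + j + l + l + l))) + j + j + j + l + l + l

Derivation:
Canonical form:  d(b + b + d(j + j + l + l, b + j, b + b + b + l) + j + j + l + l, b + b + h(b + j + j + l, d(l, b, j), j + j) + j + j + l + l, h(d(h(b, j, l), j + j, h(b, l, b)), h(j + j + l, h(l, l, l), j + j), h(d(l, b, j), b + b + j + j, d(j, j, b) + j + l + l + l + l))) + j + j + j + l + l + l
R1 matches:  uses d(j, j, b), l;  y := j
Result:  d(b + b + d(j + j + l + l, b + j, b + b + b + l) + j + j + l + l, b + b + h(b + j + j + l, d(l, b, j), j + j) + j + j + l + l, h(d(h(b, j, l), j + j, h(b, l, b)), h(j + j + l, h(l, l, l), j + j), h(d(l, b, j), b + b + j + j, j + j + l + l + l))) + j + j + j + l + l + l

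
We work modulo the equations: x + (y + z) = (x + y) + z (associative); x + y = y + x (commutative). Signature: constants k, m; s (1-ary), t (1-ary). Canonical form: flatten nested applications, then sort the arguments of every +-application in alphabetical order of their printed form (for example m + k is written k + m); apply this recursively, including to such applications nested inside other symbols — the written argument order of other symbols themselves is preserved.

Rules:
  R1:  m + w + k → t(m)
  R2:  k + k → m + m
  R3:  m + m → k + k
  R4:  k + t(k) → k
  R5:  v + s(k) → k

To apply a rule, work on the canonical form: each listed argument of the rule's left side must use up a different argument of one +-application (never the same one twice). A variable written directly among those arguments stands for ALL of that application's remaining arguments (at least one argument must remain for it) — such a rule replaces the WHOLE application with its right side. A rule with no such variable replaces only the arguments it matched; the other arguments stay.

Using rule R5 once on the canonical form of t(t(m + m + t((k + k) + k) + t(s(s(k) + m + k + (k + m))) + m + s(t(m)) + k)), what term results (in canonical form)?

Answer: t(t(k + m + m + m + s(t(m)) + t(k + k + k) + t(s(k))))

Derivation:
Canonical form:  t(t(k + m + m + m + s(t(m)) + t(k + k + k) + t(s(k + k + m + m + s(k)))))
R5 matches:  uses s(k);  v := k + k + m + m
Every leftover argument binds to the variable; the entire application is replaced.
Giving:  t(t(k + m + m + m + s(t(m)) + t(k + k + k) + t(s(k))))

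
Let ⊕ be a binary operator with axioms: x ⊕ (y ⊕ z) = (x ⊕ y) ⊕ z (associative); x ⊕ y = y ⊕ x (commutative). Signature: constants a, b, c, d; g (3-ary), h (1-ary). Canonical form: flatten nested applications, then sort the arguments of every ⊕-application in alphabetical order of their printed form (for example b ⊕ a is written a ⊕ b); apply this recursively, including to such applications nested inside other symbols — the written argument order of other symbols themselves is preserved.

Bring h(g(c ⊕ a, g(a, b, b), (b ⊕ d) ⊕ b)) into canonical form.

Descend into:  (b ⊕ d) ⊕ b
Merge nested applications:  b ⊕ d ⊕ b
Sort:  b ⊕ b ⊕ d
Reassemble:  h(g(a ⊕ c, g(a, b, b), b ⊕ b ⊕ d))

Answer: h(g(a ⊕ c, g(a, b, b), b ⊕ b ⊕ d))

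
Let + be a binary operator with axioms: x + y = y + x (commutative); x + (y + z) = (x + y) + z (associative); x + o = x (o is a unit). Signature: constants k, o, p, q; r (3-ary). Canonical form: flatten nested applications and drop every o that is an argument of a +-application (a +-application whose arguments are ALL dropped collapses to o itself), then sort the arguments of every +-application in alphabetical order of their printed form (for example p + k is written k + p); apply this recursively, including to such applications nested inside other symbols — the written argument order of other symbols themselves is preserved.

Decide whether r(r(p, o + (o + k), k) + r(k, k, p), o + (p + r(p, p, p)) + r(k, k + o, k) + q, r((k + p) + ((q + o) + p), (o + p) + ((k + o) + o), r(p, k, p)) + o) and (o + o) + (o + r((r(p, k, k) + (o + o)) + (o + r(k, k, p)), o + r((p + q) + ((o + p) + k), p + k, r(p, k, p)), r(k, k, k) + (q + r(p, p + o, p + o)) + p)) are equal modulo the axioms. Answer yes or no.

Answer: no — r(r(k, k, p) + r(p, k, k), p + q + r(k, k, k) + r(p, p, p), r(k + p + p + q, k + p, r(p, k, p))) vs r(r(k, k, p) + r(p, k, k), r(k + p + p + q, k + p, r(p, k, p)), p + q + r(k, k, k) + r(p, p, p))

Derivation:
Left:  r(r(p, o + (o + k), k) + r(k, k, p), o + (p + r(p, p, p)) + r(k, k + o, k) + q, r((k + p) + ((q + o) + p), (o + p) + ((k + o) + o), r(p, k, p)) + o)
  Descend into:  r((k + p) + ((q + o) + p), (o + p) + ((k + o) + o), r(p, k, p)) + o
  Inside:  r((k + p) + ((q + o) + p), (o + p) + ((k + o) + o), r(p, k, p))  →  r(k + p + p + q, k + p, r(p, k, p))
  Units out:  drop o
  Sort arguments:  r(k + p + p + q, k + p, r(p, k, p))
  Put back:  r(r(k, k, p) + r(p, k, k), p + q + r(k, k, k) + r(p, p, p), r(k + p + p + q, k + p, r(p, k, p)))
Right:  (o + o) + (o + r((r(p, k, k) + (o + o)) + (o + r(k, k, p)), o + r((p + q) + ((o + p) + k), p + k, r(p, k, p)), r(k, k, k) + (q + r(p, p + o, p + o)) + p))
  Un-nest:  o + o + o + r((r(p, k, k) + (o + o)) + (o + r(k, k, p)), o + r((p + q) + ((o + p) + k), p + k, r(p, k, p)), r(k, k, k) + (q + r(p, p + o, p + o)) + p)
  Inside:  r((r(p, k, k) + (o + o)) + (o + r(k, k, p)), o + r((p + q) + ((o + p) + k), p + k, r(p, k, p)), r(k, k, k) + (q + r(p, p + o, p + o)) + p)  →  r(r(k, k, p) + r(p, k, k), r(k + p + p + q, k + p, r(p, k, p)), p + q + r(k, k, k) + r(p, p, p))
  Drop the unit:  drop o (×3)
  Sort:  r(r(k, k, p) + r(p, k, k), r(k + p + p + q, k + p, r(p, k, p)), p + q + r(k, k, k) + r(p, p, p))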